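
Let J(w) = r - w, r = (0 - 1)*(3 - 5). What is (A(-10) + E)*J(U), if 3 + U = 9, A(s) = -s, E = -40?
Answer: 120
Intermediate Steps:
U = 6 (U = -3 + 9 = 6)
r = 2 (r = -1*(-2) = 2)
J(w) = 2 - w
(A(-10) + E)*J(U) = (-1*(-10) - 40)*(2 - 1*6) = (10 - 40)*(2 - 6) = -30*(-4) = 120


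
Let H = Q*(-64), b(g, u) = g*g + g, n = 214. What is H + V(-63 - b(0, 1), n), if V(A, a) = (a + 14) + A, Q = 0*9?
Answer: 165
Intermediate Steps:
b(g, u) = g + g² (b(g, u) = g² + g = g + g²)
Q = 0
V(A, a) = 14 + A + a (V(A, a) = (14 + a) + A = 14 + A + a)
H = 0 (H = 0*(-64) = 0)
H + V(-63 - b(0, 1), n) = 0 + (14 + (-63 - 0*(1 + 0)) + 214) = 0 + (14 + (-63 - 0) + 214) = 0 + (14 + (-63 - 1*0) + 214) = 0 + (14 + (-63 + 0) + 214) = 0 + (14 - 63 + 214) = 0 + 165 = 165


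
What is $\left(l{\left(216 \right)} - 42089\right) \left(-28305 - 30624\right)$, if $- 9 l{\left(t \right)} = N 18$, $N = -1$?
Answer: $2480144823$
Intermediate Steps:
$l{\left(t \right)} = 2$ ($l{\left(t \right)} = - \frac{\left(-1\right) 18}{9} = \left(- \frac{1}{9}\right) \left(-18\right) = 2$)
$\left(l{\left(216 \right)} - 42089\right) \left(-28305 - 30624\right) = \left(2 - 42089\right) \left(-28305 - 30624\right) = \left(-42087\right) \left(-58929\right) = 2480144823$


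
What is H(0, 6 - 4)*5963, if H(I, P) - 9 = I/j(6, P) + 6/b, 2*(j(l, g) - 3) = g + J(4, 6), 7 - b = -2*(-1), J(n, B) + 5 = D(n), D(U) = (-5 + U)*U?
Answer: 304113/5 ≈ 60823.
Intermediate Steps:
D(U) = U*(-5 + U)
J(n, B) = -5 + n*(-5 + n)
b = 5 (b = 7 - (-2)*(-1) = 7 - 1*2 = 7 - 2 = 5)
j(l, g) = -3/2 + g/2 (j(l, g) = 3 + (g + (-5 + 4*(-5 + 4)))/2 = 3 + (g + (-5 + 4*(-1)))/2 = 3 + (g + (-5 - 4))/2 = 3 + (g - 9)/2 = 3 + (-9 + g)/2 = 3 + (-9/2 + g/2) = -3/2 + g/2)
H(I, P) = 51/5 + I/(-3/2 + P/2) (H(I, P) = 9 + (I/(-3/2 + P/2) + 6/5) = 9 + (6/5 + I/(-3/2 + P/2)) = 51/5 + I/(-3/2 + P/2))
H(0, 6 - 4)*5963 = ((-153 + 10*0 + 51*(6 - 4))/(5*(-3 + (6 - 4))))*5963 = ((-153 + 0 + 51*2)/(5*(-3 + 2)))*5963 = ((⅕)*(-153 + 0 + 102)/(-1))*5963 = ((⅕)*(-1)*(-51))*5963 = (51/5)*5963 = 304113/5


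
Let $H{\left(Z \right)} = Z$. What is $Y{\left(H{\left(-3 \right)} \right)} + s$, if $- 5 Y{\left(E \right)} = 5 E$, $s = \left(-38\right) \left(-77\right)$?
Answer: $2929$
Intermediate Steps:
$s = 2926$
$Y{\left(E \right)} = - E$ ($Y{\left(E \right)} = - \frac{5 E}{5} = - E$)
$Y{\left(H{\left(-3 \right)} \right)} + s = \left(-1\right) \left(-3\right) + 2926 = 3 + 2926 = 2929$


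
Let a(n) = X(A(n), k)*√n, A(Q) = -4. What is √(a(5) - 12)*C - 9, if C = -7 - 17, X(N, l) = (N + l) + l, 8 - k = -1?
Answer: -9 - 24*√(-12 + 14*√5) ≈ -114.45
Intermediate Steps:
k = 9 (k = 8 - 1*(-1) = 8 + 1 = 9)
X(N, l) = N + 2*l
C = -24
a(n) = 14*√n (a(n) = (-4 + 2*9)*√n = (-4 + 18)*√n = 14*√n)
√(a(5) - 12)*C - 9 = √(14*√5 - 12)*(-24) - 9 = √(-12 + 14*√5)*(-24) - 9 = -24*√(-12 + 14*√5) - 9 = -9 - 24*√(-12 + 14*√5)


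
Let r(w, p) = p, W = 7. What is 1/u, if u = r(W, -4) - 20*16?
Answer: -1/324 ≈ -0.0030864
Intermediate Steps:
u = -324 (u = -4 - 20*16 = -4 - 320 = -324)
1/u = 1/(-324) = -1/324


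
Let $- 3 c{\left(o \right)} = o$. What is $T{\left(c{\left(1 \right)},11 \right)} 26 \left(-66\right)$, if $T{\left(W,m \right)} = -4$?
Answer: $6864$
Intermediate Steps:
$c{\left(o \right)} = - \frac{o}{3}$
$T{\left(c{\left(1 \right)},11 \right)} 26 \left(-66\right) = \left(-4\right) 26 \left(-66\right) = \left(-104\right) \left(-66\right) = 6864$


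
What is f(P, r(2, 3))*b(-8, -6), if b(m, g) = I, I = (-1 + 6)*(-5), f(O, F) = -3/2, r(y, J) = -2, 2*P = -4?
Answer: 75/2 ≈ 37.500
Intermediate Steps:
P = -2 (P = (½)*(-4) = -2)
f(O, F) = -3/2 (f(O, F) = -3*½ = -3/2)
I = -25 (I = 5*(-5) = -25)
b(m, g) = -25
f(P, r(2, 3))*b(-8, -6) = -3/2*(-25) = 75/2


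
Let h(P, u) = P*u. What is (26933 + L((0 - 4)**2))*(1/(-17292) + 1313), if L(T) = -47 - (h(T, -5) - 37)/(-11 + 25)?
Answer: 407080071895/11528 ≈ 3.5312e+7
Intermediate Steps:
L(T) = -621/14 + 5*T/14 (L(T) = -47 - (T*(-5) - 37)/(-11 + 25) = -47 - (-5*T - 37)/14 = -47 - (-37 - 5*T)/14 = -47 - (-37/14 - 5*T/14) = -47 + (37/14 + 5*T/14) = -621/14 + 5*T/14)
(26933 + L((0 - 4)**2))*(1/(-17292) + 1313) = (26933 + (-621/14 + 5*(0 - 4)**2/14))*(1/(-17292) + 1313) = (26933 + (-621/14 + (5/14)*(-4)**2))*(-1/17292 + 1313) = (26933 + (-621/14 + (5/14)*16))*(22704395/17292) = (26933 + (-621/14 + 40/7))*(22704395/17292) = (26933 - 541/14)*(22704395/17292) = (376521/14)*(22704395/17292) = 407080071895/11528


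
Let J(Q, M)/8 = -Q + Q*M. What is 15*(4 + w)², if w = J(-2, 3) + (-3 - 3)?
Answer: 17340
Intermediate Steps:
J(Q, M) = -8*Q + 8*M*Q (J(Q, M) = 8*(-Q + Q*M) = 8*(-Q + M*Q) = -8*Q + 8*M*Q)
w = -38 (w = 8*(-2)*(-1 + 3) + (-3 - 3) = 8*(-2)*2 - 6 = -32 - 6 = -38)
15*(4 + w)² = 15*(4 - 38)² = 15*(-34)² = 15*1156 = 17340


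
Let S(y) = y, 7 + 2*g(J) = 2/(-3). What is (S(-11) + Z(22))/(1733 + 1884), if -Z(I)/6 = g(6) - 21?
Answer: 138/3617 ≈ 0.038153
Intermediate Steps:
g(J) = -23/6 (g(J) = -7/2 + (2/(-3))/2 = -7/2 + (2*(-⅓))/2 = -7/2 + (½)*(-⅔) = -7/2 - ⅓ = -23/6)
Z(I) = 149 (Z(I) = -6*(-23/6 - 21) = -6*(-149/6) = 149)
(S(-11) + Z(22))/(1733 + 1884) = (-11 + 149)/(1733 + 1884) = 138/3617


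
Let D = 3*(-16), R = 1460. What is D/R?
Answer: -12/365 ≈ -0.032877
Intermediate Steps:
D = -48
D/R = -48/1460 = -48*1/1460 = -12/365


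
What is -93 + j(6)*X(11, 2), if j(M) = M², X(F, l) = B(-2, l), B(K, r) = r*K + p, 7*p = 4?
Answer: -1515/7 ≈ -216.43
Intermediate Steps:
p = 4/7 (p = (⅐)*4 = 4/7 ≈ 0.57143)
B(K, r) = 4/7 + K*r (B(K, r) = r*K + 4/7 = K*r + 4/7 = 4/7 + K*r)
X(F, l) = 4/7 - 2*l
-93 + j(6)*X(11, 2) = -93 + 6²*(4/7 - 2*2) = -93 + 36*(4/7 - 4) = -93 + 36*(-24/7) = -93 - 864/7 = -1515/7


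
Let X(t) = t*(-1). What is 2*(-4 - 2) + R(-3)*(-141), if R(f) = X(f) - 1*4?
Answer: 129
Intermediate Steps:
X(t) = -t
R(f) = -4 - f (R(f) = -f - 1*4 = -f - 4 = -4 - f)
2*(-4 - 2) + R(-3)*(-141) = 2*(-4 - 2) + (-4 - 1*(-3))*(-141) = 2*(-6) + (-4 + 3)*(-141) = -12 - 1*(-141) = -12 + 141 = 129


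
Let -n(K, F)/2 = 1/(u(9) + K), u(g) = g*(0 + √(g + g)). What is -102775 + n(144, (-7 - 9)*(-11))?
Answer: -110072041/1071 + √2/357 ≈ -1.0278e+5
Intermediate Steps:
u(g) = √2*g^(3/2) (u(g) = g*(0 + √(2*g)) = g*(0 + √2*√g) = g*(√2*√g) = √2*g^(3/2))
n(K, F) = -2/(K + 27*√2) (n(K, F) = -2/(√2*9^(3/2) + K) = -2/(√2*27 + K) = -2/(27*√2 + K) = -2/(K + 27*√2))
-102775 + n(144, (-7 - 9)*(-11)) = -102775 - 2/(144 + 27*√2)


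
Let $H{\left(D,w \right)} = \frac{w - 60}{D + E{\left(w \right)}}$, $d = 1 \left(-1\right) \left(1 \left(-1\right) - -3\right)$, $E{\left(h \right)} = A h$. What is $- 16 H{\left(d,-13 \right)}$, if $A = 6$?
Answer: $- \frac{73}{5} \approx -14.6$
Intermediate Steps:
$E{\left(h \right)} = 6 h$
$d = -2$ ($d = - (-1 + 3) = \left(-1\right) 2 = -2$)
$H{\left(D,w \right)} = \frac{-60 + w}{D + 6 w}$ ($H{\left(D,w \right)} = \frac{w - 60}{D + 6 w} = \frac{-60 + w}{D + 6 w}$)
$- 16 H{\left(d,-13 \right)} = - 16 \frac{-60 - 13}{-2 + 6 \left(-13\right)} = - 16 \frac{1}{-2 - 78} \left(-73\right) = - 16 \frac{1}{-80} \left(-73\right) = - 16 \left(\left(- \frac{1}{80}\right) \left(-73\right)\right) = \left(-16\right) \frac{73}{80} = - \frac{73}{5}$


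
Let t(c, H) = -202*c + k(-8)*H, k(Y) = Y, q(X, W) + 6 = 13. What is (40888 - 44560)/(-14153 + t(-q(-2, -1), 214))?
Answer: 1224/4817 ≈ 0.25410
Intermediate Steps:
q(X, W) = 7 (q(X, W) = -6 + 13 = 7)
t(c, H) = -202*c - 8*H
(40888 - 44560)/(-14153 + t(-q(-2, -1), 214)) = (40888 - 44560)/(-14153 + (-(-202)*7 - 8*214)) = -3672/(-14153 + (-202*(-7) - 1712)) = -3672/(-14153 + (1414 - 1712)) = -3672/(-14153 - 298) = -3672/(-14451) = -3672*(-1/14451) = 1224/4817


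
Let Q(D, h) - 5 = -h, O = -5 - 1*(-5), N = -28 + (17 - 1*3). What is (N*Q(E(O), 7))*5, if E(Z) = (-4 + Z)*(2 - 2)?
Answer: 140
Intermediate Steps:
N = -14 (N = -28 + (17 - 3) = -28 + 14 = -14)
O = 0 (O = -5 + 5 = 0)
E(Z) = 0 (E(Z) = (-4 + Z)*0 = 0)
Q(D, h) = 5 - h
(N*Q(E(O), 7))*5 = -14*(5 - 1*7)*5 = -14*(5 - 7)*5 = -14*(-2)*5 = 28*5 = 140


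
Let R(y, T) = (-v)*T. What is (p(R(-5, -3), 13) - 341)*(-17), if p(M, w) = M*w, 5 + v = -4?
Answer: 11764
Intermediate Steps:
v = -9 (v = -5 - 4 = -9)
R(y, T) = 9*T (R(y, T) = (-1*(-9))*T = 9*T)
(p(R(-5, -3), 13) - 341)*(-17) = ((9*(-3))*13 - 341)*(-17) = (-27*13 - 341)*(-17) = (-351 - 341)*(-17) = -692*(-17) = 11764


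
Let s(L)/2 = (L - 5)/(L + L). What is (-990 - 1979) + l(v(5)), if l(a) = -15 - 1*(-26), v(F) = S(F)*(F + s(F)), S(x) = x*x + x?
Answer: -2958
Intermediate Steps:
s(L) = (-5 + L)/L (s(L) = 2*((L - 5)/(L + L)) = 2*((-5 + L)/((2*L))) = 2*((-5 + L)*(1/(2*L))) = 2*((-5 + L)/(2*L)) = (-5 + L)/L)
S(x) = x + x² (S(x) = x² + x = x + x²)
v(F) = F*(1 + F)*(F + (-5 + F)/F) (v(F) = (F*(1 + F))*(F + (-5 + F)/F) = F*(1 + F)*(F + (-5 + F)/F))
l(a) = 11 (l(a) = -15 + 26 = 11)
(-990 - 1979) + l(v(5)) = (-990 - 1979) + 11 = -2969 + 11 = -2958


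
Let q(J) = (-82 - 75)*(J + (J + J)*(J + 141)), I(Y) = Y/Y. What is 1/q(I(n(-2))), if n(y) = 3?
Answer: -1/44745 ≈ -2.2349e-5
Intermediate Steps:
I(Y) = 1
q(J) = -157*J - 314*J*(141 + J) (q(J) = -157*(J + (2*J)*(141 + J)) = -157*(J + 2*J*(141 + J)) = -157*J - 314*J*(141 + J))
1/q(I(n(-2))) = 1/(-157*1*(283 + 2*1)) = 1/(-157*1*(283 + 2)) = 1/(-157*1*285) = 1/(-44745) = -1/44745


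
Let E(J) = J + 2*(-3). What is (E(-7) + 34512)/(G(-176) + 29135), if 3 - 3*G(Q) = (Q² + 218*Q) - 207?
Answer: 34499/31669 ≈ 1.0894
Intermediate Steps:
G(Q) = 70 - 218*Q/3 - Q²/3 (G(Q) = 1 - ((Q² + 218*Q) - 207)/3 = 1 - (-207 + Q² + 218*Q)/3 = 1 + (69 - 218*Q/3 - Q²/3) = 70 - 218*Q/3 - Q²/3)
E(J) = -6 + J (E(J) = J - 6 = -6 + J)
(E(-7) + 34512)/(G(-176) + 29135) = ((-6 - 7) + 34512)/((70 - 218/3*(-176) - ⅓*(-176)²) + 29135) = (-13 + 34512)/((70 + 38368/3 - ⅓*30976) + 29135) = 34499/((70 + 38368/3 - 30976/3) + 29135) = 34499/(2534 + 29135) = 34499/31669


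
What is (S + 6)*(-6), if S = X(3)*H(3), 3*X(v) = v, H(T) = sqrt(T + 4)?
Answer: -36 - 6*sqrt(7) ≈ -51.875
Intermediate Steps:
H(T) = sqrt(4 + T)
X(v) = v/3
S = sqrt(7) (S = ((1/3)*3)*sqrt(4 + 3) = 1*sqrt(7) = sqrt(7) ≈ 2.6458)
(S + 6)*(-6) = (sqrt(7) + 6)*(-6) = (6 + sqrt(7))*(-6) = -36 - 6*sqrt(7)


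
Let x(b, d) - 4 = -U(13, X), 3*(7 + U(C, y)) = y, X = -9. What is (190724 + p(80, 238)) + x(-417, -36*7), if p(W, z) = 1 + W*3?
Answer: 190979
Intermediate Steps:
U(C, y) = -7 + y/3
p(W, z) = 1 + 3*W
x(b, d) = 14 (x(b, d) = 4 - (-7 + (⅓)*(-9)) = 4 - (-7 - 3) = 4 - 1*(-10) = 4 + 10 = 14)
(190724 + p(80, 238)) + x(-417, -36*7) = (190724 + (1 + 3*80)) + 14 = (190724 + (1 + 240)) + 14 = (190724 + 241) + 14 = 190965 + 14 = 190979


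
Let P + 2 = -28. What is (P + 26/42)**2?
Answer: 380689/441 ≈ 863.24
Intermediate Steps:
P = -30 (P = -2 - 28 = -30)
(P + 26/42)**2 = (-30 + 26/42)**2 = (-30 + 26*(1/42))**2 = (-30 + 13/21)**2 = (-617/21)**2 = 380689/441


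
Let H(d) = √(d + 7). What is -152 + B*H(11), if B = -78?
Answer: -152 - 234*√2 ≈ -482.93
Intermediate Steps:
H(d) = √(7 + d)
-152 + B*H(11) = -152 - 78*√(7 + 11) = -152 - 234*√2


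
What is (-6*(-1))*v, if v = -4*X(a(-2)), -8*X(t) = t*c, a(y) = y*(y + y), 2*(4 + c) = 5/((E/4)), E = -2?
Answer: -216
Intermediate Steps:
c = -9 (c = -4 + (5/((-2/4)))/2 = -4 + (5/((-2*1/4)))/2 = -4 + (5/(-1/2))/2 = -4 + (5*(-2))/2 = -4 + (1/2)*(-10) = -4 - 5 = -9)
a(y) = 2*y**2 (a(y) = y*(2*y) = 2*y**2)
X(t) = 9*t/8 (X(t) = -t*(-9)/8 = -(-9)*t/8 = 9*t/8)
v = -36 (v = -9*2*(-2)**2/2 = -9*2*4/2 = -9*8/2 = -4*9 = -36)
(-6*(-1))*v = -6*(-1)*(-36) = 6*(-36) = -216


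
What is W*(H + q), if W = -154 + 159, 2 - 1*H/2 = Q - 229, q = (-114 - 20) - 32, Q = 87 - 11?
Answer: 720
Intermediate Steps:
Q = 76
q = -166 (q = -134 - 32 = -166)
H = 310 (H = 4 - 2*(76 - 229) = 4 - 2*(-153) = 4 + 306 = 310)
W = 5
W*(H + q) = 5*(310 - 166) = 5*144 = 720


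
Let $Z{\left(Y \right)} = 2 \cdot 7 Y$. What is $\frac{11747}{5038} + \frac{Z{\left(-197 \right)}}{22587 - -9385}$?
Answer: $\frac{45210035}{20134367} \approx 2.2454$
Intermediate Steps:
$Z{\left(Y \right)} = 14 Y$
$\frac{11747}{5038} + \frac{Z{\left(-197 \right)}}{22587 - -9385} = \frac{11747}{5038} + \frac{14 \left(-197\right)}{22587 - -9385} = 11747 \cdot \frac{1}{5038} - \frac{2758}{22587 + 9385} = \frac{11747}{5038} - \frac{2758}{31972} = \frac{11747}{5038} - \frac{1379}{15986} = \frac{45210035}{20134367}$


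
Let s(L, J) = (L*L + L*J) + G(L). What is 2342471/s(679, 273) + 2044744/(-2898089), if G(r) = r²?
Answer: 4524239739863/3209485764961 ≈ 1.4096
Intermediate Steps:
s(L, J) = 2*L² + J*L (s(L, J) = (L*L + L*J) + L² = (L² + J*L) + L² = 2*L² + J*L)
2342471/s(679, 273) + 2044744/(-2898089) = 2342471/((679*(273 + 2*679))) + 2044744/(-2898089) = 2342471/((679*(273 + 1358))) + 2044744*(-1/2898089) = 2342471/((679*1631)) - 2044744/2898089 = 2342471/1107449 - 2044744/2898089 = 4524239739863/3209485764961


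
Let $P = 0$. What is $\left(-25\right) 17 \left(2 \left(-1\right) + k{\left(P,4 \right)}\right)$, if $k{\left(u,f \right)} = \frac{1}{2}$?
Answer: $\frac{1275}{2} \approx 637.5$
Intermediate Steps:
$k{\left(u,f \right)} = \frac{1}{2}$
$\left(-25\right) 17 \left(2 \left(-1\right) + k{\left(P,4 \right)}\right) = \left(-25\right) 17 \left(2 \left(-1\right) + \frac{1}{2}\right) = - 425 \left(-2 + \frac{1}{2}\right) = \left(-425\right) \left(- \frac{3}{2}\right) = \frac{1275}{2}$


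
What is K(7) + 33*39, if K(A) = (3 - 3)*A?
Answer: 1287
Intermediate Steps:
K(A) = 0 (K(A) = 0*A = 0)
K(7) + 33*39 = 0 + 33*39 = 0 + 1287 = 1287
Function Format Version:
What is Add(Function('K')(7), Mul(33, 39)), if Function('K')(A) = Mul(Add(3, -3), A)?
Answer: 1287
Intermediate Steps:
Function('K')(A) = 0 (Function('K')(A) = Mul(0, A) = 0)
Add(Function('K')(7), Mul(33, 39)) = Add(0, Mul(33, 39)) = Add(0, 1287) = 1287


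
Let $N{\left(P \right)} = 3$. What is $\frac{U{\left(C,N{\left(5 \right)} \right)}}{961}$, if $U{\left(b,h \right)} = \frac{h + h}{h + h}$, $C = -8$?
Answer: $\frac{1}{961} \approx 0.0010406$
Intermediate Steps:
$U{\left(b,h \right)} = 1$ ($U{\left(b,h \right)} = \frac{2 h}{2 h} = 2 h \frac{1}{2 h} = 1$)
$\frac{U{\left(C,N{\left(5 \right)} \right)}}{961} = 1 \cdot \frac{1}{961} = \frac{1}{961}$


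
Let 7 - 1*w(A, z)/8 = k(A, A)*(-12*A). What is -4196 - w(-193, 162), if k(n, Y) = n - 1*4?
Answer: -3654268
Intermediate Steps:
k(n, Y) = -4 + n (k(n, Y) = n - 4 = -4 + n)
w(A, z) = 56 + 96*A*(-4 + A) (w(A, z) = 56 - 8*(-4 + A)*(-12*A) = 56 - (-96)*A*(-4 + A) = 56 + 96*A*(-4 + A))
-4196 - w(-193, 162) = -4196 - (56 + 96*(-193)*(-4 - 193)) = -4196 - (56 + 96*(-193)*(-197)) = -4196 - (56 + 3650016) = -4196 - 1*3650072 = -4196 - 3650072 = -3654268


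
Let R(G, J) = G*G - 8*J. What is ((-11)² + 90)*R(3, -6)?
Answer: 12027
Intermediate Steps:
R(G, J) = G² - 8*J
((-11)² + 90)*R(3, -6) = ((-11)² + 90)*(3² - 8*(-6)) = (121 + 90)*(9 + 48) = 211*57 = 12027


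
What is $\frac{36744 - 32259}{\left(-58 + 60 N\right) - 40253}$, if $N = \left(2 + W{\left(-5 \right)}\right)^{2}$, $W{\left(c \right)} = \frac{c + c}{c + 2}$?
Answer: $- \frac{13455}{115813} \approx -0.11618$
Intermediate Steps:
$W{\left(c \right)} = \frac{2 c}{2 + c}$
$N = \frac{256}{9}$ ($N = \left(2 + 2 \left(-5\right) \frac{1}{2 - 5}\right)^{2} = \left(2 + 2 \left(-5\right) \frac{1}{-3}\right)^{2} = \left(2 + 2 \left(-5\right) \left(- \frac{1}{3}\right)\right)^{2} = \left(2 + \frac{10}{3}\right)^{2} = \left(\frac{16}{3}\right)^{2} = \frac{256}{9} \approx 28.444$)
$\frac{36744 - 32259}{\left(-58 + 60 N\right) - 40253} = \frac{36744 - 32259}{\left(-58 + 60 \cdot \frac{256}{9}\right) - 40253} = \frac{4485}{\left(-58 + \frac{5120}{3}\right) - 40253} = \frac{4485}{\frac{4946}{3} - 40253} = \frac{4485}{- \frac{115813}{3}} = 4485 \left(- \frac{3}{115813}\right) = - \frac{13455}{115813}$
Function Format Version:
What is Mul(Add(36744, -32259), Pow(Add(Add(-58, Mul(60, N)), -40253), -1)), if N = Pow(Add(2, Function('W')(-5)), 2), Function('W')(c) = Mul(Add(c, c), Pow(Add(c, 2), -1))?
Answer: Rational(-13455, 115813) ≈ -0.11618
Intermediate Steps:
Function('W')(c) = Mul(2, c, Pow(Add(2, c), -1)) (Function('W')(c) = Mul(Mul(2, c), Pow(Add(2, c), -1)) = Mul(2, c, Pow(Add(2, c), -1)))
N = Rational(256, 9) (N = Pow(Add(2, Mul(2, -5, Pow(Add(2, -5), -1))), 2) = Pow(Add(2, Mul(2, -5, Pow(-3, -1))), 2) = Pow(Add(2, Mul(2, -5, Rational(-1, 3))), 2) = Pow(Add(2, Rational(10, 3)), 2) = Pow(Rational(16, 3), 2) = Rational(256, 9) ≈ 28.444)
Mul(Add(36744, -32259), Pow(Add(Add(-58, Mul(60, N)), -40253), -1)) = Mul(Add(36744, -32259), Pow(Add(Add(-58, Mul(60, Rational(256, 9))), -40253), -1)) = Mul(4485, Pow(Add(Add(-58, Rational(5120, 3)), -40253), -1)) = Mul(4485, Pow(Add(Rational(4946, 3), -40253), -1)) = Mul(4485, Pow(Rational(-115813, 3), -1)) = Mul(4485, Rational(-3, 115813)) = Rational(-13455, 115813)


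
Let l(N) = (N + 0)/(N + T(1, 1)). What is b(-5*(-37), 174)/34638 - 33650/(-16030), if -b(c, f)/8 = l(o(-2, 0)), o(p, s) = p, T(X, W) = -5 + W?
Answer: 174828893/83287071 ≈ 2.0991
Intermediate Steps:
l(N) = N/(-4 + N) (l(N) = (N + 0)/(N + (-5 + 1)) = N/(N - 4) = N/(-4 + N))
b(c, f) = -8/3 (b(c, f) = -(-16)/(-4 - 2) = -(-16)/(-6) = -(-16)*(-1)/6 = -8*⅓ = -8/3)
b(-5*(-37), 174)/34638 - 33650/(-16030) = -8/3/34638 - 33650/(-16030) = -8/3*1/34638 - 33650*(-1/16030) = -4/51957 + 3365/1603 = 174828893/83287071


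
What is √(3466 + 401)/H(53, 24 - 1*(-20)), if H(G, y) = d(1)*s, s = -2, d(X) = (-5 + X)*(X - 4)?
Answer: -√3867/24 ≈ -2.5910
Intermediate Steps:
d(X) = (-5 + X)*(-4 + X)
H(G, y) = -24 (H(G, y) = (20 + 1² - 9*1)*(-2) = (20 + 1 - 9)*(-2) = 12*(-2) = -24)
√(3466 + 401)/H(53, 24 - 1*(-20)) = √(3466 + 401)/(-24) = √3867*(-1/24) = -√3867/24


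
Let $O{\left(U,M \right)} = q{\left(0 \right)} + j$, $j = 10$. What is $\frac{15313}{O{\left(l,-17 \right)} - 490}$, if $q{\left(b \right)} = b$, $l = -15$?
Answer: $- \frac{15313}{480} \approx -31.902$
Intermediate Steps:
$O{\left(U,M \right)} = 10$ ($O{\left(U,M \right)} = 0 + 10 = 10$)
$\frac{15313}{O{\left(l,-17 \right)} - 490} = \frac{15313}{10 - 490} = \frac{15313}{-480} = 15313 \left(- \frac{1}{480}\right) = - \frac{15313}{480}$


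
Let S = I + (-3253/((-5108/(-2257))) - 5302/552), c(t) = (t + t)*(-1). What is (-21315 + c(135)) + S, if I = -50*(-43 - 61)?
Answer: -1571227699/88113 ≈ -17832.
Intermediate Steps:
c(t) = -2*t (c(t) = (2*t)*(-1) = -2*t)
I = 5200 (I = -50*(-104) = 5200)
S = 330691406/88113 (S = 5200 + (-3253/((-5108/(-2257))) - 5302/552) = 5200 + (-3253/((-5108*(-1/2257))) - 5302*1/552) = 5200 + (-3253/5108/2257 - 2651/276) = 5200 + (-3253*2257/5108 - 2651/276) = 5200 + (-7342021/5108 - 2651/276) = 5200 - 127496194/88113 = 330691406/88113 ≈ 3753.0)
(-21315 + c(135)) + S = (-21315 - 2*135) + 330691406/88113 = (-21315 - 270) + 330691406/88113 = -21585 + 330691406/88113 = -1571227699/88113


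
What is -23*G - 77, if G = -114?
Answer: 2545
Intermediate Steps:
-23*G - 77 = -23*(-114) - 77 = 2622 - 77 = 2545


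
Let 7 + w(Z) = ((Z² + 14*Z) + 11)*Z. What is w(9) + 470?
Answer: 2425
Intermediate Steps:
w(Z) = -7 + Z*(11 + Z² + 14*Z) (w(Z) = -7 + ((Z² + 14*Z) + 11)*Z = -7 + (11 + Z² + 14*Z)*Z = -7 + Z*(11 + Z² + 14*Z))
w(9) + 470 = (-7 + 9³ + 11*9 + 14*9²) + 470 = (-7 + 729 + 99 + 14*81) + 470 = (-7 + 729 + 99 + 1134) + 470 = 1955 + 470 = 2425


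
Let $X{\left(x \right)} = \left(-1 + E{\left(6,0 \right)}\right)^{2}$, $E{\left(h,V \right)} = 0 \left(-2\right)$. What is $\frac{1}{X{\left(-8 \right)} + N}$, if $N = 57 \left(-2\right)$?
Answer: $- \frac{1}{113} \approx -0.0088496$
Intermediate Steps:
$E{\left(h,V \right)} = 0$
$N = -114$
$X{\left(x \right)} = 1$ ($X{\left(x \right)} = \left(-1 + 0\right)^{2} = \left(-1\right)^{2} = 1$)
$\frac{1}{X{\left(-8 \right)} + N} = \frac{1}{1 - 114} = \frac{1}{-113} = - \frac{1}{113}$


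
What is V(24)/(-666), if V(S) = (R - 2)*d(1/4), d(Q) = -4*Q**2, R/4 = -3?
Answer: -7/1332 ≈ -0.0052553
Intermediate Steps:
R = -12 (R = 4*(-3) = -12)
V(S) = 7/2 (V(S) = (-12 - 2)*(-4*(1/4)**2) = -(-56)*(1/4)**2 = -(-56)/16 = -14*(-1/4) = 7/2)
V(24)/(-666) = (7/2)/(-666) = (7/2)*(-1/666) = -7/1332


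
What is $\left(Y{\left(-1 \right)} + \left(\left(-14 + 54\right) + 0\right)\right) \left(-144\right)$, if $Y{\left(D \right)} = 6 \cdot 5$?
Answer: $-10080$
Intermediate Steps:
$Y{\left(D \right)} = 30$
$\left(Y{\left(-1 \right)} + \left(\left(-14 + 54\right) + 0\right)\right) \left(-144\right) = \left(30 + \left(\left(-14 + 54\right) + 0\right)\right) \left(-144\right) = \left(30 + \left(40 + 0\right)\right) \left(-144\right) = \left(30 + 40\right) \left(-144\right) = 70 \left(-144\right) = -10080$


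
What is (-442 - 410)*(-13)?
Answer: 11076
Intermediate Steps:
(-442 - 410)*(-13) = -852*(-13) = 11076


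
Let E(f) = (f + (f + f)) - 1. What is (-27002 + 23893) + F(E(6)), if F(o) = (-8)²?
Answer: -3045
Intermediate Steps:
E(f) = -1 + 3*f (E(f) = (f + 2*f) - 1 = 3*f - 1 = -1 + 3*f)
F(o) = 64
(-27002 + 23893) + F(E(6)) = (-27002 + 23893) + 64 = -3109 + 64 = -3045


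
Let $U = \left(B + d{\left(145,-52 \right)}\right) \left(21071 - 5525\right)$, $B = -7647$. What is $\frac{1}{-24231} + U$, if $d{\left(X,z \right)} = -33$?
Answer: $- \frac{2893018567681}{24231} \approx -1.1939 \cdot 10^{8}$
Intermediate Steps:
$U = -119393280$ ($U = \left(-7647 - 33\right) \left(21071 - 5525\right) = \left(-7680\right) 15546 = -119393280$)
$\frac{1}{-24231} + U = \frac{1}{-24231} - 119393280 = - \frac{1}{24231} - 119393280 = - \frac{2893018567681}{24231}$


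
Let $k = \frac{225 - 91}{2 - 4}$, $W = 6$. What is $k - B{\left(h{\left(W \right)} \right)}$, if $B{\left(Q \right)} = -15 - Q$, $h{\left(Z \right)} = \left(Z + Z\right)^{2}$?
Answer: $92$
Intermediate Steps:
$h{\left(Z \right)} = 4 Z^{2}$ ($h{\left(Z \right)} = \left(2 Z\right)^{2} = 4 Z^{2}$)
$k = -67$ ($k = \frac{134}{-2} = 134 \left(- \frac{1}{2}\right) = -67$)
$k - B{\left(h{\left(W \right)} \right)} = -67 - \left(-15 - 4 \cdot 6^{2}\right) = -67 - \left(-15 - 4 \cdot 36\right) = -67 - \left(-15 - 144\right) = -67 - -159 = -67 + 159 = 92$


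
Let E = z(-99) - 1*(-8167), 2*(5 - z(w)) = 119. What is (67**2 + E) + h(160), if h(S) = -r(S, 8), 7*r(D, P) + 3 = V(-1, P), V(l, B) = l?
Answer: 176429/14 ≈ 12602.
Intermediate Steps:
r(D, P) = -4/7 (r(D, P) = -3/7 + (1/7)*(-1) = -3/7 - 1/7 = -4/7)
z(w) = -109/2 (z(w) = 5 - 1/2*119 = 5 - 119/2 = -109/2)
h(S) = 4/7 (h(S) = -1*(-4/7) = 4/7)
E = 16225/2 (E = -109/2 - 1*(-8167) = -109/2 + 8167 = 16225/2 ≈ 8112.5)
(67**2 + E) + h(160) = (67**2 + 16225/2) + 4/7 = (4489 + 16225/2) + 4/7 = 25203/2 + 4/7 = 176429/14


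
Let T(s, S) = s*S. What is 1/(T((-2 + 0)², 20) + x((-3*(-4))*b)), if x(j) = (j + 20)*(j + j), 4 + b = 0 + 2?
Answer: 1/272 ≈ 0.0036765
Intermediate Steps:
b = -2 (b = -4 + (0 + 2) = -4 + 2 = -2)
T(s, S) = S*s
x(j) = 2*j*(20 + j) (x(j) = (20 + j)*(2*j) = 2*j*(20 + j))
1/(T((-2 + 0)², 20) + x((-3*(-4))*b)) = 1/(20*(-2 + 0)² + 2*(-3*(-4)*(-2))*(20 - 3*(-4)*(-2))) = 1/(20*(-2)² + 2*(12*(-2))*(20 + 12*(-2))) = 1/(20*4 + 2*(-24)*(20 - 24)) = 1/(80 + 2*(-24)*(-4)) = 1/(80 + 192) = 1/272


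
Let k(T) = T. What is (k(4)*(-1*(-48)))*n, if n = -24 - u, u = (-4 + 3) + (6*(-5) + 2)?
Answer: 960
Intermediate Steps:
u = -29 (u = -1 + (-30 + 2) = -1 - 28 = -29)
n = 5 (n = -24 - 1*(-29) = -24 + 29 = 5)
(k(4)*(-1*(-48)))*n = (4*(-1*(-48)))*5 = (4*48)*5 = 192*5 = 960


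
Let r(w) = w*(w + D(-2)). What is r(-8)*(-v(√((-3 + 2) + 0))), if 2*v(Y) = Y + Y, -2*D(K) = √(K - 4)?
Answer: -64*I + 4*√6 ≈ 9.798 - 64.0*I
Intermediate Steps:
D(K) = -√(-4 + K)/2 (D(K) = -√(K - 4)/2 = -√(-4 + K)/2)
r(w) = w*(w - I*√6/2) (r(w) = w*(w - √(-4 - 2)/2) = w*(w - I*√6/2))
v(Y) = Y (v(Y) = (Y + Y)/2 = (2*Y)/2 = Y)
r(-8)*(-v(√((-3 + 2) + 0))) = ((½)*(-8)*(2*(-8) - I*√6))*(-√((-3 + 2) + 0)) = ((½)*(-8)*(-16 - I*√6))*(-√(-1 + 0)) = (64 + 4*I*√6)*(-√(-1)) = (64 + 4*I*√6)*(-I) = -I*(64 + 4*I*√6)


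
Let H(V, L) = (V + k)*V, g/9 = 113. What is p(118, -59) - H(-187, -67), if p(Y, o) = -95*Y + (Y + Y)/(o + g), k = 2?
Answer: -21940477/479 ≈ -45805.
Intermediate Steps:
g = 1017 (g = 9*113 = 1017)
H(V, L) = V*(2 + V) (H(V, L) = (V + 2)*V = (2 + V)*V = V*(2 + V))
p(Y, o) = -95*Y + 2*Y/(1017 + o) (p(Y, o) = -95*Y + (Y + Y)/(o + 1017) = -95*Y + (2*Y)/(1017 + o) = -95*Y + 2*Y/(1017 + o))
p(118, -59) - H(-187, -67) = -1*118*(96613 + 95*(-59))/(1017 - 59) - (-187)*(2 - 187) = -1*118*(96613 - 5605)/958 - (-187)*(-185) = -1*118*1/958*91008 - 1*34595 = -5369472/479 - 34595 = -21940477/479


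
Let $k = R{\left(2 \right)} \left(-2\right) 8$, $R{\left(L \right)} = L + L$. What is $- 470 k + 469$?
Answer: $30549$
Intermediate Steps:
$R{\left(L \right)} = 2 L$
$k = -64$ ($k = 2 \cdot 2 \left(-2\right) 8 = 4 \left(-2\right) 8 = \left(-8\right) 8 = -64$)
$- 470 k + 469 = \left(-470\right) \left(-64\right) + 469 = 30080 + 469 = 30549$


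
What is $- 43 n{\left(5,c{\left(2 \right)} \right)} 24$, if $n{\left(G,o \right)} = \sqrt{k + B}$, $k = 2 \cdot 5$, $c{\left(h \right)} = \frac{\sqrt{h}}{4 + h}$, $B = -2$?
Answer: $- 2064 \sqrt{2} \approx -2918.9$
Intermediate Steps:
$c{\left(h \right)} = \frac{\sqrt{h}}{4 + h}$
$k = 10$
$n{\left(G,o \right)} = 2 \sqrt{2}$ ($n{\left(G,o \right)} = \sqrt{10 - 2} = \sqrt{8} = 2 \sqrt{2}$)
$- 43 n{\left(5,c{\left(2 \right)} \right)} 24 = - 43 \cdot 2 \sqrt{2} \cdot 24 = - 86 \sqrt{2} \cdot 24 = - 2064 \sqrt{2}$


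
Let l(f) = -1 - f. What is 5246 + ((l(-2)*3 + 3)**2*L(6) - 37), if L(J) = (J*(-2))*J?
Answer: 2617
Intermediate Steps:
L(J) = -2*J**2 (L(J) = (-2*J)*J = -2*J**2)
5246 + ((l(-2)*3 + 3)**2*L(6) - 37) = 5246 + (((-1 - 1*(-2))*3 + 3)**2*(-2*6**2) - 37) = 5246 + (((-1 + 2)*3 + 3)**2*(-2*36) - 37) = 5246 + ((1*3 + 3)**2*(-72) - 37) = 5246 + ((3 + 3)**2*(-72) - 37) = 5246 + (6**2*(-72) - 37) = 5246 + (36*(-72) - 37) = 5246 + (-2592 - 37) = 5246 - 2629 = 2617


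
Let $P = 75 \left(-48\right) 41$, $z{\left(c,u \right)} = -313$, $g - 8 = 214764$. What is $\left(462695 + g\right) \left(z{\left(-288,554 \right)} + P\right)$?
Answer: $-100206176371$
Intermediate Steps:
$g = 214772$ ($g = 8 + 214764 = 214772$)
$P = -147600$ ($P = \left(-3600\right) 41 = -147600$)
$\left(462695 + g\right) \left(z{\left(-288,554 \right)} + P\right) = \left(462695 + 214772\right) \left(-313 - 147600\right) = 677467 \left(-147913\right) = -100206176371$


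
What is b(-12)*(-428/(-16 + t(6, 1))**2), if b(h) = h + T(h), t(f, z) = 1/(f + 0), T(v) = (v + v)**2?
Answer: -8690112/9025 ≈ -962.89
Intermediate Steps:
T(v) = 4*v**2 (T(v) = (2*v)**2 = 4*v**2)
t(f, z) = 1/f
b(h) = h + 4*h**2
b(-12)*(-428/(-16 + t(6, 1))**2) = (-12*(1 + 4*(-12)))*(-428/(-16 + 1/6)**2) = (-12*(1 - 48))*(-428/(-16 + 1/6)**2) = (-12*(-47))*(-428/((-95/6)**2)) = 564*(-428/9025/36) = 564*(-428*36/9025) = 564*(-15408/9025) = -8690112/9025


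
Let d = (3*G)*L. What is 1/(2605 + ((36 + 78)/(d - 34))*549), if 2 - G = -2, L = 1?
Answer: -11/2638 ≈ -0.0041698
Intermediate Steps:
G = 4 (G = 2 - 1*(-2) = 2 + 2 = 4)
d = 12 (d = (3*4)*1 = 12*1 = 12)
1/(2605 + ((36 + 78)/(d - 34))*549) = 1/(2605 + ((36 + 78)/(12 - 34))*549) = 1/(2605 + (114/(-22))*549) = 1/(2605 + (114*(-1/22))*549) = 1/(2605 - 57/11*549) = 1/(2605 - 31293/11) = 1/(-2638/11) = -11/2638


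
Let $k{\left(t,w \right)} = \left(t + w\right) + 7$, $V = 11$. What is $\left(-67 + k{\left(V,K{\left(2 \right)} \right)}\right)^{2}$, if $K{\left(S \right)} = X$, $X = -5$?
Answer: $2916$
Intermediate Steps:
$K{\left(S \right)} = -5$
$k{\left(t,w \right)} = 7 + t + w$
$\left(-67 + k{\left(V,K{\left(2 \right)} \right)}\right)^{2} = \left(-67 + \left(7 + 11 - 5\right)\right)^{2} = \left(-67 + 13\right)^{2} = \left(-54\right)^{2} = 2916$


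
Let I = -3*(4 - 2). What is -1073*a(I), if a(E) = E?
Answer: 6438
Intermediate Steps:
I = -6 (I = -3*2 = -6)
-1073*a(I) = -1073*(-6) = 6438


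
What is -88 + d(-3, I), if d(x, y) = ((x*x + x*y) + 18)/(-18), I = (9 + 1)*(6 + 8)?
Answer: -397/6 ≈ -66.167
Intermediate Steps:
I = 140 (I = 10*14 = 140)
d(x, y) = -1 - x**2/18 - x*y/18 (d(x, y) = ((x**2 + x*y) + 18)*(-1/18) = (18 + x**2 + x*y)*(-1/18) = -1 - x**2/18 - x*y/18)
-88 + d(-3, I) = -88 + (-1 - 1/18*(-3)**2 - 1/18*(-3)*140) = -88 + (-1 - 1/18*9 + 70/3) = -88 + (-1 - 1/2 + 70/3) = -88 + 131/6 = -397/6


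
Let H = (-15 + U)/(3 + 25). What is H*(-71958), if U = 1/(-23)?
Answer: 6224367/161 ≈ 38661.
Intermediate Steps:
U = -1/23 ≈ -0.043478
H = -173/322 (H = (-15 - 1/23)/(3 + 25) = -346/23/28 = -346/23*1/28 = -173/322 ≈ -0.53727)
H*(-71958) = -173/322*(-71958) = 6224367/161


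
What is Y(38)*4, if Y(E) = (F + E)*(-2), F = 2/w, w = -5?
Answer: -1504/5 ≈ -300.80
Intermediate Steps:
F = -⅖ (F = 2/(-5) = 2*(-⅕) = -⅖ ≈ -0.40000)
Y(E) = ⅘ - 2*E (Y(E) = (-⅖ + E)*(-2) = ⅘ - 2*E)
Y(38)*4 = (⅘ - 2*38)*4 = (⅘ - 76)*4 = -376/5*4 = -1504/5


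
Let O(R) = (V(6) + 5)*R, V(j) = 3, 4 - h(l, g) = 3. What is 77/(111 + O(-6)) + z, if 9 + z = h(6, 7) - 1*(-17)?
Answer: 92/9 ≈ 10.222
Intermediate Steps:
h(l, g) = 1 (h(l, g) = 4 - 1*3 = 4 - 3 = 1)
O(R) = 8*R (O(R) = (3 + 5)*R = 8*R)
z = 9 (z = -9 + (1 - 1*(-17)) = -9 + (1 + 17) = -9 + 18 = 9)
77/(111 + O(-6)) + z = 77/(111 + 8*(-6)) + 9 = 77/(111 - 48) + 9 = 77/63 + 9 = 77*(1/63) + 9 = 11/9 + 9 = 92/9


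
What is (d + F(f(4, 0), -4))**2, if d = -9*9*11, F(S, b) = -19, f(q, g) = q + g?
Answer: 828100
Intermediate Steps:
f(q, g) = g + q
d = -891 (d = -81*11 = -891)
(d + F(f(4, 0), -4))**2 = (-891 - 19)**2 = (-910)**2 = 828100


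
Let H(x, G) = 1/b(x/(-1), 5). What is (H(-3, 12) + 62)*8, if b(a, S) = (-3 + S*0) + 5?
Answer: 500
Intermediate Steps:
b(a, S) = 2 (b(a, S) = (-3 + 0) + 5 = -3 + 5 = 2)
H(x, G) = 1/2
(H(-3, 12) + 62)*8 = (1/2 + 62)*8 = (125/2)*8 = 500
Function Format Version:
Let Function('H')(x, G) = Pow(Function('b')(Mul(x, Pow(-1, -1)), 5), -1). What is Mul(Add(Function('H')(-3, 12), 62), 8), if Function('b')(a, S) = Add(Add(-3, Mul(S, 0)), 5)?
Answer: 500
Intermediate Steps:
Function('b')(a, S) = 2 (Function('b')(a, S) = Add(Add(-3, 0), 5) = Add(-3, 5) = 2)
Function('H')(x, G) = Rational(1, 2) (Function('H')(x, G) = Pow(2, -1) = Rational(1, 2))
Mul(Add(Function('H')(-3, 12), 62), 8) = Mul(Add(Rational(1, 2), 62), 8) = Mul(Rational(125, 2), 8) = 500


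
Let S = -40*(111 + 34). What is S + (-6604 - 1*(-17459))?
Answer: 5055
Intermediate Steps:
S = -5800 (S = -40*145 = -5800)
S + (-6604 - 1*(-17459)) = -5800 + (-6604 - 1*(-17459)) = -5800 + (-6604 + 17459) = -5800 + 10855 = 5055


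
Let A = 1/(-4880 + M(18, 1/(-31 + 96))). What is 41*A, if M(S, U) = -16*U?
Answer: -2665/317216 ≈ -0.0084012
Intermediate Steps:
A = -65/317216 (A = 1/(-4880 - 16/(-31 + 96)) = 1/(-4880 - 16/65) = 1/(-317216/65) = -65/317216 ≈ -0.00020491)
41*A = 41*(-65/317216) = -2665/317216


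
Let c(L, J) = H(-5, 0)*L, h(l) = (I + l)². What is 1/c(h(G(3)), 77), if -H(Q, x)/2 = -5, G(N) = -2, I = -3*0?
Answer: 1/40 ≈ 0.025000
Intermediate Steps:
I = 0
H(Q, x) = 10 (H(Q, x) = -2*(-5) = 10)
h(l) = l² (h(l) = (0 + l)² = l²)
c(L, J) = 10*L
1/c(h(G(3)), 77) = 1/(10*(-2)²) = 1/(10*4) = 1/40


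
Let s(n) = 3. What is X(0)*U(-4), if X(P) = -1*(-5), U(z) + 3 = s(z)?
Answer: 0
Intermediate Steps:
U(z) = 0 (U(z) = -3 + 3 = 0)
X(P) = 5
X(0)*U(-4) = 5*0 = 0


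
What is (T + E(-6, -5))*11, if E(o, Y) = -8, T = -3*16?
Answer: -616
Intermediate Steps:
T = -48
(T + E(-6, -5))*11 = (-48 - 8)*11 = -56*11 = -616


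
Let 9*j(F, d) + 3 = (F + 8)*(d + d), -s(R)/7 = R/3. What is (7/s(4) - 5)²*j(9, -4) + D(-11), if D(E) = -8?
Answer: -74683/144 ≈ -518.63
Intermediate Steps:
s(R) = -7*R/3
j(F, d) = -⅓ + 2*d*(8 + F)/9 (j(F, d) = -⅓ + ((F + 8)*(d + d))/9 = -⅓ + ((8 + F)*(2*d))/9 = -⅓ + (2*d*(8 + F))/9 = -⅓ + 2*d*(8 + F)/9)
(7/s(4) - 5)²*j(9, -4) + D(-11) = (7/((-7/3*4)) - 5)²*(-⅓ + (16/9)*(-4) + (2/9)*9*(-4)) - 8 = (7/(-28/3) - 5)²*(-⅓ - 64/9 - 8) - 8 = (7*(-3/28) - 5)²*(-139/9) - 8 = (-¾ - 5)²*(-139/9) - 8 = (-23/4)²*(-139/9) - 8 = (529/16)*(-139/9) - 8 = -73531/144 - 8 = -74683/144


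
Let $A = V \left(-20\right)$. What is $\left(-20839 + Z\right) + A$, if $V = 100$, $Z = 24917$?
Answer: $2078$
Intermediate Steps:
$A = -2000$ ($A = 100 \left(-20\right) = -2000$)
$\left(-20839 + Z\right) + A = \left(-20839 + 24917\right) - 2000 = 4078 - 2000 = 2078$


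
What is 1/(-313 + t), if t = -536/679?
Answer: -679/213063 ≈ -0.0031869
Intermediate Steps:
t = -536/679 (t = -536*1/679 = -536/679 ≈ -0.78940)
1/(-313 + t) = 1/(-313 - 536/679) = 1/(-213063/679) = -679/213063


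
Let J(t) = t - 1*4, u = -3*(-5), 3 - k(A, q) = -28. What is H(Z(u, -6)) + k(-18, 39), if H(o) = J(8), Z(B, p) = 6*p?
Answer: 35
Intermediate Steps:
k(A, q) = 31 (k(A, q) = 3 - 1*(-28) = 3 + 28 = 31)
u = 15
J(t) = -4 + t (J(t) = t - 4 = -4 + t)
H(o) = 4 (H(o) = -4 + 8 = 4)
H(Z(u, -6)) + k(-18, 39) = 4 + 31 = 35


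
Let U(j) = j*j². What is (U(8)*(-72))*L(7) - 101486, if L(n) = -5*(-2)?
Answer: -470126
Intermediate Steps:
U(j) = j³
L(n) = 10
(U(8)*(-72))*L(7) - 101486 = (8³*(-72))*10 - 101486 = (512*(-72))*10 - 101486 = -36864*10 - 101486 = -368640 - 101486 = -470126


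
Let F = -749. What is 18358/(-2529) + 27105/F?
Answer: -82298687/1894221 ≈ -43.447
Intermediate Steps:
18358/(-2529) + 27105/F = 18358/(-2529) + 27105/(-749) = 18358*(-1/2529) + 27105*(-1/749) = -18358/2529 - 27105/749 = -82298687/1894221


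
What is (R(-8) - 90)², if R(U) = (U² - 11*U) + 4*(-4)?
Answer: 2116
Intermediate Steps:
R(U) = -16 + U² - 11*U (R(U) = (U² - 11*U) - 16 = -16 + U² - 11*U)
(R(-8) - 90)² = ((-16 + (-8)² - 11*(-8)) - 90)² = ((-16 + 64 + 88) - 90)² = (136 - 90)² = 46² = 2116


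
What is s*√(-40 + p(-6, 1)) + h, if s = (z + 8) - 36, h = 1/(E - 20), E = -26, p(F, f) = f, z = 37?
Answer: -1/46 + 9*I*√39 ≈ -0.021739 + 56.205*I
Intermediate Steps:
h = -1/46 (h = 1/(-26 - 20) = 1/(-46) = -1/46 ≈ -0.021739)
s = 9 (s = (37 + 8) - 36 = 45 - 36 = 9)
s*√(-40 + p(-6, 1)) + h = 9*√(-40 + 1) - 1/46 = 9*√(-39) - 1/46 = 9*(I*√39) - 1/46 = 9*I*√39 - 1/46 = -1/46 + 9*I*√39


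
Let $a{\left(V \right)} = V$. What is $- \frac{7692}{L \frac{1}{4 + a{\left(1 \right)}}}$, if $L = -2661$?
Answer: $\frac{12820}{887} \approx 14.453$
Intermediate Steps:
$- \frac{7692}{L \frac{1}{4 + a{\left(1 \right)}}} = - \frac{7692}{\left(-2661\right) \frac{1}{4 + 1}} = - \frac{7692}{\left(-2661\right) \frac{1}{5}} = - \frac{7692}{- \frac{2661}{5}} = \left(-7692\right) \left(- \frac{5}{2661}\right) = \frac{12820}{887}$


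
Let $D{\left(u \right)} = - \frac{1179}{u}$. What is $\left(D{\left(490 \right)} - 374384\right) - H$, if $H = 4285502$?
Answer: $- \frac{2283345319}{490} \approx -4.6599 \cdot 10^{6}$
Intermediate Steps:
$\left(D{\left(490 \right)} - 374384\right) - H = \left(- \frac{1179}{490} - 374384\right) - 4285502 = - \frac{183449339}{490} - 4285502 = - \frac{2283345319}{490}$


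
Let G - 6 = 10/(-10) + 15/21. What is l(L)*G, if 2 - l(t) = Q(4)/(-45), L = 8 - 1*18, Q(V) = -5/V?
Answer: 710/63 ≈ 11.270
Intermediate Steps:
L = -10 (L = 8 - 18 = -10)
l(t) = 71/36 (l(t) = 2 - (-5/4)/(-45) = 2 - (-5*¼)*(-1)/45 = 2 - (-5)*(-1)/(4*45) = 2 - 1*1/36 = 2 - 1/36 = 71/36)
G = 40/7 (G = 6 + (10/(-10) + 15/21) = 6 + (10*(-⅒) + 15*(1/21)) = 6 + (-1 + 5/7) = 6 - 2/7 = 40/7 ≈ 5.7143)
l(L)*G = (71/36)*(40/7) = 710/63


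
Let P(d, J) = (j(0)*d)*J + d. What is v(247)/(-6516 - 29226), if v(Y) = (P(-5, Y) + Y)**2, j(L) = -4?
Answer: -13426562/17871 ≈ -751.30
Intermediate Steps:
P(d, J) = d - 4*J*d (P(d, J) = (-4*d)*J + d = -4*J*d + d = d - 4*J*d)
v(Y) = (-5 + 21*Y)**2 (v(Y) = (-5*(1 - 4*Y) + Y)**2 = ((-5 + 20*Y) + Y)**2 = (-5 + 21*Y)**2)
v(247)/(-6516 - 29226) = (-5 + 21*247)**2/(-6516 - 29226) = (-5 + 5187)**2/(-35742) = 5182**2*(-1/35742) = 26853124*(-1/35742) = -13426562/17871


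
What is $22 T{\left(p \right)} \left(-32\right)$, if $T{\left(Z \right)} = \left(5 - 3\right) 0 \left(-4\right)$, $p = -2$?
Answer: $0$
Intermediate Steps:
$T{\left(Z \right)} = 0$ ($T{\left(Z \right)} = 2 \cdot 0 \left(-4\right) = 0 \left(-4\right) = 0$)
$22 T{\left(p \right)} \left(-32\right) = 22 \cdot 0 \left(-32\right) = 0 \left(-32\right) = 0$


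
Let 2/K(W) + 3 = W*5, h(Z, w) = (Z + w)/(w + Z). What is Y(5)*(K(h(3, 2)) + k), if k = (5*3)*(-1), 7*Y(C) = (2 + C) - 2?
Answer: -10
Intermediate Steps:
Y(C) = C/7 (Y(C) = ((2 + C) - 2)/7 = C/7)
h(Z, w) = 1 (h(Z, w) = (Z + w)/(Z + w) = 1)
k = -15 (k = 15*(-1) = -15)
K(W) = 2/(-3 + 5*W) (K(W) = 2/(-3 + W*5) = 2/(-3 + 5*W))
Y(5)*(K(h(3, 2)) + k) = ((1/7)*5)*(2/(-3 + 5*1) - 15) = 5*(2/(-3 + 5) - 15)/7 = 5*(2/2 - 15)/7 = 5*(2*(1/2) - 15)/7 = 5*(1 - 15)/7 = (5/7)*(-14) = -10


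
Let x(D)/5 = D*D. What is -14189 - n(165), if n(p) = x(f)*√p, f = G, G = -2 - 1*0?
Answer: -14189 - 20*√165 ≈ -14446.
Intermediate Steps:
G = -2 (G = -2 + 0 = -2)
f = -2
x(D) = 5*D² (x(D) = 5*(D*D) = 5*D²)
n(p) = 20*√p (n(p) = (5*(-2)²)*√p = (5*4)*√p = 20*√p)
-14189 - n(165) = -14189 - 20*√165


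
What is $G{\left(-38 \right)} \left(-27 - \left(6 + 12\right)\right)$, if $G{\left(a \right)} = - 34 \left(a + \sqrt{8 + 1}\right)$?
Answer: $-53550$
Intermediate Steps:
$G{\left(a \right)} = -102 - 34 a$ ($G{\left(a \right)} = - 34 \left(a + \sqrt{9}\right) = - 34 \left(a + 3\right) = - 34 \left(3 + a\right) = -102 - 34 a$)
$G{\left(-38 \right)} \left(-27 - \left(6 + 12\right)\right) = \left(-102 - -1292\right) \left(-27 - \left(6 + 12\right)\right) = \left(-102 + 1292\right) \left(-27 - 18\right) = 1190 \left(-27 - 18\right) = 1190 \left(-45\right) = -53550$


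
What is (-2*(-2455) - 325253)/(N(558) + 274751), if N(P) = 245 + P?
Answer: -320343/275554 ≈ -1.1625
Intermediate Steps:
(-2*(-2455) - 325253)/(N(558) + 274751) = (-2*(-2455) - 325253)/((245 + 558) + 274751) = (4910 - 325253)/(803 + 274751) = -320343/275554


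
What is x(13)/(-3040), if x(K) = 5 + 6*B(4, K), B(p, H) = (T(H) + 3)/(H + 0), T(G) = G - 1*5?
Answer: -131/39520 ≈ -0.0033148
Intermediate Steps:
T(G) = -5 + G (T(G) = G - 5 = -5 + G)
B(p, H) = (-2 + H)/H (B(p, H) = ((-5 + H) + 3)/(H + 0) = (-2 + H)/H)
x(K) = 5 + 6*(-2 + K)/K (x(K) = 5 + 6*((-2 + K)/K) = 5 + 6*(-2 + K)/K)
x(13)/(-3040) = (11 - 12/13)/(-3040) = (11 - 12*1/13)*(-1/3040) = (11 - 12/13)*(-1/3040) = (131/13)*(-1/3040) = -131/39520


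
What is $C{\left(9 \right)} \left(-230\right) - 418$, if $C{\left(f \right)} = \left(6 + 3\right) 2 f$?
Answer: $-37678$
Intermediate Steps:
$C{\left(f \right)} = 18 f$ ($C{\left(f \right)} = 9 \cdot 2 f = 18 f$)
$C{\left(9 \right)} \left(-230\right) - 418 = 18 \cdot 9 \left(-230\right) - 418 = 162 \left(-230\right) - 418 = -37260 - 418 = -37678$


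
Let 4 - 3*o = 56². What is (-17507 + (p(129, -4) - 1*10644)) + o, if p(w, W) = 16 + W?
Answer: -29183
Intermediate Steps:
o = -1044 (o = 4/3 - ⅓*56² = 4/3 - ⅓*3136 = 4/3 - 3136/3 = -1044)
(-17507 + (p(129, -4) - 1*10644)) + o = (-17507 + ((16 - 4) - 1*10644)) - 1044 = (-17507 + (12 - 10644)) - 1044 = (-17507 - 10632) - 1044 = -28139 - 1044 = -29183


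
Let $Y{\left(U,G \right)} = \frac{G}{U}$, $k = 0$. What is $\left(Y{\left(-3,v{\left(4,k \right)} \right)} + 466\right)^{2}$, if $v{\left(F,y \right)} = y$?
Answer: $217156$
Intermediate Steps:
$\left(Y{\left(-3,v{\left(4,k \right)} \right)} + 466\right)^{2} = \left(\frac{0}{-3} + 466\right)^{2} = \left(0 \left(- \frac{1}{3}\right) + 466\right)^{2} = \left(0 + 466\right)^{2} = 466^{2} = 217156$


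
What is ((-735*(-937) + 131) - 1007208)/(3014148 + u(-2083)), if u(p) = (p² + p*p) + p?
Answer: -318382/11689843 ≈ -0.027236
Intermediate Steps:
u(p) = p + 2*p² (u(p) = (p² + p²) + p = 2*p² + p = p + 2*p²)
((-735*(-937) + 131) - 1007208)/(3014148 + u(-2083)) = ((-735*(-937) + 131) - 1007208)/(3014148 - 2083*(1 + 2*(-2083))) = ((688695 + 131) - 1007208)/(3014148 - 2083*(1 - 4166)) = (688826 - 1007208)/(3014148 - 2083*(-4165)) = -318382/(3014148 + 8675695) = -318382/11689843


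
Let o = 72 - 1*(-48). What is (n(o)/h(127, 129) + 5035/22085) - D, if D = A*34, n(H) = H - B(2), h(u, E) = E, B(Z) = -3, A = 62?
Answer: -400150150/189931 ≈ -2106.8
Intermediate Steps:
o = 120 (o = 72 + 48 = 120)
n(H) = 3 + H (n(H) = H - 1*(-3) = H + 3 = 3 + H)
D = 2108 (D = 62*34 = 2108)
(n(o)/h(127, 129) + 5035/22085) - D = ((3 + 120)/129 + 5035/22085) - 1*2108 = (123*(1/129) + 5035*(1/22085)) - 2108 = (41/43 + 1007/4417) - 2108 = 224398/189931 - 2108 = -400150150/189931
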